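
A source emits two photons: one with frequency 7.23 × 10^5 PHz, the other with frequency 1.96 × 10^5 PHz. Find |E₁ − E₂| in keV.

2180 keV

Using E = hf: E₁ = 4.791 × 10^-13 J, E₂ = 1.299 × 10^-13 J.
|ΔE| = |4.791 × 10^-13 − 1.299 × 10^-13| = 3.49 × 10^-13 J = 2180 keV.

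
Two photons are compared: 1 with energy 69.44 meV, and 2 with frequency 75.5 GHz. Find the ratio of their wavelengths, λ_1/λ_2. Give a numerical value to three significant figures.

4.50 × 10^-3

λ_1 = 1.785 × 10^-5 m (from energy = 69.44 meV, via λ = hc/E).
λ_2 = 0.003971 m (from frequency = 75.5 GHz, via λ = c/f).
Ratio = 1.785 × 10^-5 / 0.003971 = 4.50 × 10^-3.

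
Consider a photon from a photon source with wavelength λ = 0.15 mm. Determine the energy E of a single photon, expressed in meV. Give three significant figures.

8.27 meV

First convert: λ = 0.15 mm = 1.5e-4 m.
For a photon E = hc/λ, so E = 1.324e-21 J.
Converting to meV: E = 8.266 meV ≈ 8.27 meV.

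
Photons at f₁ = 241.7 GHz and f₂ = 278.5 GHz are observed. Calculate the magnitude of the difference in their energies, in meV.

0.152 meV

Using E = hf: E₁ = 1.6015 × 10^-22 J, E₂ = 1.8454 × 10^-22 J.
|ΔE| = |1.6015 × 10^-22 − 1.8454 × 10^-22| = 2.44 × 10^-23 J = 0.152 meV.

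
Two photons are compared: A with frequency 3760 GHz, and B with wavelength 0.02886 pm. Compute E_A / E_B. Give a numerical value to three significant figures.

E_A = 2.491·10^-21 J (from frequency = 3760 GHz, via E = hf).
E_B = 6.883·10^-12 J (from wavelength = 0.02886 pm, via E = hc/λ).
Ratio = 2.491·10^-21 / 6.883·10^-12 = 3.62·10^-10.

3.62·10^-10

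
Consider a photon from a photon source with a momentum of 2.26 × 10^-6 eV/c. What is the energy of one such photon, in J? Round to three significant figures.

3.62 × 10^-25 J

First convert: p = 2.26 × 10^-6 eV/c = 1.2078 × 10^-33 kg·m/s.
Since E = pc for a photon, E = 3.621 × 10^-25 J.
So E ≈ 3.62 × 10^-25 J.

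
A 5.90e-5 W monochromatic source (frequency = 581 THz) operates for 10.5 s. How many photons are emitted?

1.61e15 photons

Total energy: E_total = P·t = 5.90e-5 × 10.5 = 6.195e-4 J.
Per-photon energy: E = 3.850e-19 J.
N = E_total / E_photon = 1.61e15.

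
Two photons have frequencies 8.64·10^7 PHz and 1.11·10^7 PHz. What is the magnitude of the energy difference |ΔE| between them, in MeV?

Using E = hf: E₁ = 5.725·10^-11 J, E₂ = 7.355·10^-12 J.
|ΔE| = |5.725·10^-11 − 7.355·10^-12| = 4.99·10^-11 J = 311 MeV.

311 MeV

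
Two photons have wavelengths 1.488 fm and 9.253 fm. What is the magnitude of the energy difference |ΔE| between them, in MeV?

Using E = hc/λ: E₁ = 1.3350 × 10^-10 J, E₂ = 2.1468 × 10^-11 J.
|ΔE| = |1.3350 × 10^-10 − 2.1468 × 10^-11| = 1.12 × 10^-10 J = 699 MeV.

699 MeV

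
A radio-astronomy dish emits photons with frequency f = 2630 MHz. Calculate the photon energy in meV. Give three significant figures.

0.0109 meV

(h = 6.62607015e-34 J·s, 1 eV = 1.602176634e-19 J.)
In SI units: f = 2630 MHz = 2.630e9 Hz.
Apply E = hf: E = 1.743e-24 J.
Converting to meV: E = 0.01088 meV ≈ 0.0109 meV.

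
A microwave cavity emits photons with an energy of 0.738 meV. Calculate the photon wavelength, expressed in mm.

1.68 mm

Convert to SI: E = 0.738 meV = 1.1824·10^-22 J.
Since λ = hc/E for a photon, λ = 0.001680 m.
Converting to mm: λ = 1.680 mm ≈ 1.68 mm.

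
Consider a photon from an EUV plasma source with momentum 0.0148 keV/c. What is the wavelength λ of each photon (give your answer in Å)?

838 Å

In SI units: p = 0.0148 keV/c = 7.9095e-27 kg·m/s.
Apply λ = h/p: λ = 8.377e-8 m.
Converting to Å: λ = 837.7 Å ≈ 838 Å.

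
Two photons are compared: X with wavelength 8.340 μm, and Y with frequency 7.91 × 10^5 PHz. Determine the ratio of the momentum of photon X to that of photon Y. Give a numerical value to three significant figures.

p_X = 7.945 × 10^-29 kg·m/s (from wavelength = 8.340 μm, via p = h/λ).
p_Y = 1.748 × 10^-21 kg·m/s (from frequency = 7.91 × 10^5 PHz, via p = hf/c).
Ratio = 7.945 × 10^-29 / 1.748 × 10^-21 = 4.54 × 10^-8.

4.54 × 10^-8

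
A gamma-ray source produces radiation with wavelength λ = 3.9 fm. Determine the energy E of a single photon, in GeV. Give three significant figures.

First convert: λ = 3.9 fm = 3.9e-15 m.
For a photon E = hc/λ, so E = 5.093e-11 J.
Converting to GeV: E = 0.3179 GeV ≈ 0.318 GeV.

0.318 GeV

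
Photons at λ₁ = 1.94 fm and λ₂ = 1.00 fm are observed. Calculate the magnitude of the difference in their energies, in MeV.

601 MeV

Using E = hc/λ: E₁ = 1.024·10^-10 J, E₂ = 1.986·10^-10 J.
|ΔE| = |1.024·10^-10 − 1.986·10^-10| = 9.63·10^-11 J = 601 MeV.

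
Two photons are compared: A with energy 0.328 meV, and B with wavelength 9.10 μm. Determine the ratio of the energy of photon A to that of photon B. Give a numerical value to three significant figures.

2.41 × 10^-3

E_A = 5.255 × 10^-23 J (from energy = 0.328 meV, via E given directly).
E_B = 2.183 × 10^-20 J (from wavelength = 9.10 μm, via E = hc/λ).
Ratio = 5.255 × 10^-23 / 2.183 × 10^-20 = 2.41 × 10^-3.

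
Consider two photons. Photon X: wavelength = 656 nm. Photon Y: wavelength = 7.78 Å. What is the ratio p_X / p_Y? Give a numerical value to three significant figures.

p_X = 1.010e-27 kg·m/s (from wavelength = 656 nm, via p = h/λ).
p_Y = 8.517e-25 kg·m/s (from wavelength = 7.78 Å, via p = h/λ).
Ratio = 1.010e-27 / 8.517e-25 = 1.19e-3.

1.19e-3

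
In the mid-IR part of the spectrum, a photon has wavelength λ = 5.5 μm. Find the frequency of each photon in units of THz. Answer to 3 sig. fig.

Take c = 2.99792458·10^8 m/s.
In SI units: λ = 5.5 μm = 5.5·10^-6 m.
Since f = c/λ for a photon, f = 5.451·10^13 Hz.
Converting to THz: f = 54.51 THz ≈ 54.5 THz.

54.5 THz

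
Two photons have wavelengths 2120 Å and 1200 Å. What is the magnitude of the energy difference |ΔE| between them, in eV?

Using E = hc/λ: E₁ = 9.370e-19 J, E₂ = 1.655e-18 J.
|ΔE| = |9.370e-19 − 1.655e-18| = 7.18e-19 J = 4.48 eV.

4.48 eV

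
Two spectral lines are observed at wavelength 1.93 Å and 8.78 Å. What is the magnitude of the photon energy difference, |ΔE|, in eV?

5010 eV

Using E = hc/λ: E₁ = 1.029 × 10^-15 J, E₂ = 2.262 × 10^-16 J.
|ΔE| = |1.029 × 10^-15 − 2.262 × 10^-16| = 8.03 × 10^-16 J = 5010 eV.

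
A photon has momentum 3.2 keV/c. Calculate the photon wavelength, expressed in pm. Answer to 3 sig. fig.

387 pm

First convert: p = 3.2 keV/c = 1.7102 × 10^-24 kg·m/s.
The photon relation is λ = h/p, giving λ = 3.875 × 10^-10 m.
Converting to pm: λ = 387.5 pm ≈ 387 pm.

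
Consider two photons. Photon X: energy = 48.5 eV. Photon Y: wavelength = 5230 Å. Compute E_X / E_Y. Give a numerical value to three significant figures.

E_X = 7.771 × 10^-18 J (from energy = 48.5 eV, via E given directly).
E_Y = 3.798 × 10^-19 J (from wavelength = 5230 Å, via E = hc/λ).
Ratio = 7.771 × 10^-18 / 3.798 × 10^-19 = 20.5.

20.5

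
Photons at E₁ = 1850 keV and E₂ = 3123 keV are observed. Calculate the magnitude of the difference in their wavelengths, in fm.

273 fm

Using λ = hc/E: λ₁ = 6.7018 × 10^-13 m, λ₂ = 3.9700 × 10^-13 m.
|Δλ| = |6.7018 × 10^-13 − 3.9700 × 10^-13| = 2.73 × 10^-13 m = 273 fm.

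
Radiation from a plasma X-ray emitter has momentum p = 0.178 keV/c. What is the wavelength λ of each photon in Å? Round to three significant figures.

Convert to SI: p = 0.178 keV/c = 9.5128 × 10^-26 kg·m/s.
For a photon λ = h/p, so λ = 6.965 × 10^-9 m.
Converting to Å: λ = 69.65 Å ≈ 69.7 Å.

69.7 Å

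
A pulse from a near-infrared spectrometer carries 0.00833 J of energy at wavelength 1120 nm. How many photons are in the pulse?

Per-photon energy: E = 1.774e-19 J (from wavelength = 1120 nm).
N = E_total / E_photon = 0.00833 J / 1.774e-19 J = 4.70e16.

4.70e16 photons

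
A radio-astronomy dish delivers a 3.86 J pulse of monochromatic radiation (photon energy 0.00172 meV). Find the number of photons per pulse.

1.40 × 10^25 photons

Per-photon energy: E = 2.756 × 10^-25 J (from energy = 0.00172 meV).
N = E_total / E_photon = 3.86 J / 2.756 × 10^-25 J = 1.40 × 10^25.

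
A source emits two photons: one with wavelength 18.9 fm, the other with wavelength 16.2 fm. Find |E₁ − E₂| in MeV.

10.9 MeV

Using E = hc/λ: E₁ = 1.051e-11 J, E₂ = 1.226e-11 J.
|ΔE| = |1.051e-11 − 1.226e-11| = 1.75e-12 J = 10.9 MeV.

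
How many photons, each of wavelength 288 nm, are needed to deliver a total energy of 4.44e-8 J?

Per-photon energy: E = 6.897e-19 J (from wavelength = 288 nm).
N = E_total / E_photon = 4.44e-8 J / 6.897e-19 J = 6.44e10.

6.44e10 photons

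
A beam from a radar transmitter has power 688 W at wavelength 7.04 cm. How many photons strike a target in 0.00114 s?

2.78e23 photons

Total energy: E_total = P·t = 688 × 0.00114 = 0.7843 J.
Per-photon energy: E = 2.822e-24 J.
N = E_total / E_photon = 2.78e23.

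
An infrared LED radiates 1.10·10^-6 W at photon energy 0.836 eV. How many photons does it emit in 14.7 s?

1.21·10^14 photons

Total energy: E_total = P·t = 1.10·10^-6 × 14.7 = 1.617·10^-5 J.
Per-photon energy: E = 1.339·10^-19 J.
N = E_total / E_photon = 1.21·10^14.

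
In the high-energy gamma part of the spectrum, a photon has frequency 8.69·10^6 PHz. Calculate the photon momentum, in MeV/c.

Take h = 6.62607015·10^-34 J·s, c = 2.99792458·10^8 m/s, 1 eV = 1.602176634·10^-19 J.
Convert to SI: f = 8.69·10^6 PHz = 8.69·10^21 Hz.
For a photon p = hf/c, so p = 1.921·10^-20 kg·m/s.
Converting to MeV/c: p = 35.94 MeV/c ≈ 35.9 MeV/c.

35.9 MeV/c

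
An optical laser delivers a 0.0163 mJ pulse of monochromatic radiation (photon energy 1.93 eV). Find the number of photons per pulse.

Per-photon energy: E = 3.092 × 10^-19 J (from energy = 1.93 eV).
N = E_total / E_photon = 1.63 × 10^-5 J / 3.092 × 10^-19 J = 5.27 × 10^13.

5.27 × 10^13 photons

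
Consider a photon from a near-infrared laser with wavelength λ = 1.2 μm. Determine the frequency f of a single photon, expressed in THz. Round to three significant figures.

250 THz

Take c = 2.99792458 × 10^8 m/s.
Convert to SI: λ = 1.2 μm = 1.2 × 10^-6 m.
The photon relation is f = c/λ, giving f = 2.498 × 10^14 Hz.
Converting to THz: f = 249.8 THz ≈ 250 THz.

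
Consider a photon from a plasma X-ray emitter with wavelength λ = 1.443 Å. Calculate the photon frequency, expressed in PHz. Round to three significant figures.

In SI units: λ = 1.443 Å = 1.443 × 10^-10 m.
For a photon f = c/λ, so f = 2.078 × 10^18 Hz.
Converting to PHz: f = 2078 PHz ≈ 2080 PHz.

2080 PHz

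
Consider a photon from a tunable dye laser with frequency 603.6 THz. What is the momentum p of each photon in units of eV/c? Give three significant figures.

2.50 eV/c

(h = 6.62607015 × 10^-34 J·s, c = 2.99792458 × 10^8 m/s, 1 eV = 1.602176634 × 10^-19 J.)
Convert to SI: f = 603.6 THz = 6.036 × 10^14 Hz.
For a photon p = hf/c, so p = 1.334 × 10^-27 kg·m/s.
Converting to eV/c: p = 2.496 eV/c ≈ 2.50 eV/c.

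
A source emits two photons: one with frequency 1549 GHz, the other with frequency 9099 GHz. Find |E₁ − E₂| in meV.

31.2 meV

Using E = hf: E₁ = 1.0264 × 10^-21 J, E₂ = 6.0291 × 10^-21 J.
|ΔE| = |1.0264 × 10^-21 − 6.0291 × 10^-21| = 5.00 × 10^-21 J = 31.2 meV.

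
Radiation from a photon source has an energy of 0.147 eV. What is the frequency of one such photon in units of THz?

Use h = 6.62607015e-34 J·s, 1 eV = 1.602176634e-19 J.
In SI units: E = 0.147 eV = 2.3552e-20 J.
Apply f = E/h: f = 3.554e13 Hz.
Converting to THz: f = 35.54 THz ≈ 35.5 THz.

35.5 THz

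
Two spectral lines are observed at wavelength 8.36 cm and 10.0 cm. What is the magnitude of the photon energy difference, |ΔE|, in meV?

2.43 × 10^-3 meV

Using E = hc/λ: E₁ = 2.376 × 10^-24 J, E₂ = 1.986 × 10^-24 J.
|ΔE| = |2.376 × 10^-24 − 1.986 × 10^-24| = 3.90 × 10^-25 J = 2.43 × 10^-3 meV.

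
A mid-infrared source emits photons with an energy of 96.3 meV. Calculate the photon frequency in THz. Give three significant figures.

23.3 THz

In SI units: E = 96.3 meV = 1.5429 × 10^-20 J.
Apply f = E/h: f = 2.329 × 10^13 Hz.
Converting to THz: f = 23.29 THz ≈ 23.3 THz.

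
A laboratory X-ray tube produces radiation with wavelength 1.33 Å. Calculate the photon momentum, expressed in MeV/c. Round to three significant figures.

9.32e-3 MeV/c

Convert to SI: λ = 1.33 Å = 1.33e-10 m.
Since p = h/λ for a photon, p = 4.982e-24 kg·m/s.
Converting to MeV/c: p = 0.009322 MeV/c ≈ 9.32e-3 MeV/c.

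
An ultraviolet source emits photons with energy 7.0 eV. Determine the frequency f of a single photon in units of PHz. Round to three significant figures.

1.69 PHz

In SI units: E = 7.0 eV = 1.1215e-18 J.
Since f = E/h for a photon, f = 1.693e15 Hz.
Converting to PHz: f = 1.693 PHz ≈ 1.69 PHz.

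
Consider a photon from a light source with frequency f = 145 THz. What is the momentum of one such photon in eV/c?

Use h = 6.62607015e-34 J·s, c = 2.99792458e8 m/s, 1 eV = 1.602176634e-19 J.
In SI units: f = 145 THz = 1.45e14 Hz.
Apply p = hf/c: p = 3.205e-28 kg·m/s.
Converting to eV/c: p = 0.5997 eV/c ≈ 0.600 eV/c.

0.600 eV/c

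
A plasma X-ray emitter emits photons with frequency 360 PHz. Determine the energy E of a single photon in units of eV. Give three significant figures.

Take h = 6.62607015e-34 J·s, 1 eV = 1.602176634e-19 J.
In SI units: f = 360 PHz = 3.6e17 Hz.
Apply E = hf: E = 2.385e-16 J.
Converting to eV: E = 1489 eV ≈ 1490 eV.

1490 eV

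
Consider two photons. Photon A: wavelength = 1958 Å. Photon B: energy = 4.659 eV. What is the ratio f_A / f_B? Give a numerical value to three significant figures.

f_A = 1.531e15 Hz (from wavelength = 1958 Å, via f = c/λ).
f_B = 1.127e15 Hz (from energy = 4.659 eV, via f = E/h).
Ratio = 1.531e15 / 1.127e15 = 1.36.

1.36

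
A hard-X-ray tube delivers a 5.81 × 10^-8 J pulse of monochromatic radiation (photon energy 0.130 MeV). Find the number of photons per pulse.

Per-photon energy: E = 2.083 × 10^-14 J (from energy = 0.130 MeV).
N = E_total / E_photon = 5.81 × 10^-8 J / 2.083 × 10^-14 J = 2.79 × 10^6.

2.79 × 10^6 photons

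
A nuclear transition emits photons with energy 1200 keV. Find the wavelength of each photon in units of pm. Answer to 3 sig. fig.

1.03 pm

In SI units: E = 1200 keV = 1.9226 × 10^-13 J.
Apply λ = hc/E: λ = 1.033 × 10^-12 m.
Converting to pm: λ = 1.033 pm ≈ 1.03 pm.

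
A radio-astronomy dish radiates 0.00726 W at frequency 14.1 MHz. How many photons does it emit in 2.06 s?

Total energy: E_total = P·t = 0.00726 × 2.06 = 0.01496 J.
Per-photon energy: E = 9.343 × 10^-27 J.
N = E_total / E_photon = 1.60 × 10^24.

1.60 × 10^24 photons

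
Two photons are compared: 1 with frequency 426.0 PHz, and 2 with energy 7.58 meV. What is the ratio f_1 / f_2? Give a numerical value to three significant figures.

2.32·10^5

f_1 = 4.260·10^17 Hz (from frequency = 426.0 PHz, via f given directly).
f_2 = 1.833·10^12 Hz (from energy = 7.58 meV, via f = E/h).
Ratio = 4.260·10^17 / 1.833·10^12 = 2.32·10^5.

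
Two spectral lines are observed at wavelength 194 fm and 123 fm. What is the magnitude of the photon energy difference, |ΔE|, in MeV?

Using E = hc/λ: E₁ = 1.024e-12 J, E₂ = 1.615e-12 J.
|ΔE| = |1.024e-12 − 1.615e-12| = 5.91e-13 J = 3.69 MeV.

3.69 MeV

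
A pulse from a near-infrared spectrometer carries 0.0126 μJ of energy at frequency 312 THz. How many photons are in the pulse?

6.09e10 photons

Per-photon energy: E = 2.067e-19 J (from frequency = 312 THz).
N = E_total / E_photon = 1.26e-8 J / 2.067e-19 J = 6.09e10.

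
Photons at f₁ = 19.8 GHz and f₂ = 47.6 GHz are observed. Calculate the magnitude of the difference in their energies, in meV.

0.115 meV

Using E = hf: E₁ = 1.312 × 10^-23 J, E₂ = 3.154 × 10^-23 J.
|ΔE| = |1.312 × 10^-23 − 3.154 × 10^-23| = 1.84 × 10^-23 J = 0.115 meV.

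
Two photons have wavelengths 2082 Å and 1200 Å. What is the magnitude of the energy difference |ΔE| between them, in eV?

Using E = hc/λ: E₁ = 9.5410·10^-19 J, E₂ = 1.6554·10^-18 J.
|ΔE| = |9.5410·10^-19 − 1.6554·10^-18| = 7.01·10^-19 J = 4.38 eV.

4.38 eV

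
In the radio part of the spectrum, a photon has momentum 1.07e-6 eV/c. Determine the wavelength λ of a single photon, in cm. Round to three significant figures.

116 cm

First convert: p = 1.07e-6 eV/c = 5.7184e-34 kg·m/s.
For a photon λ = h/p, so λ = 1.159 m.
Converting to cm: λ = 115.9 cm ≈ 116 cm.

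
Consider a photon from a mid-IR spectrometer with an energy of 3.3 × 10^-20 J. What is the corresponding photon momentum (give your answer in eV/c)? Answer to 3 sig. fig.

0.206 eV/c

Take c = 2.99792458 × 10^8 m/s, 1 eV = 1.602176634 × 10^-19 J.
Since p = E/c for a photon, p = 1.101 × 10^-28 kg·m/s.
Converting to eV/c: p = 0.2060 eV/c ≈ 0.206 eV/c.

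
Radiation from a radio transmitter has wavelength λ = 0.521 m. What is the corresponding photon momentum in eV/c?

2.38e-6 eV/c

Since p = h/λ for a photon, p = 1.272e-33 kg·m/s.
Converting to eV/c: p = 2.380e-6 eV/c ≈ 2.38e-6 eV/c.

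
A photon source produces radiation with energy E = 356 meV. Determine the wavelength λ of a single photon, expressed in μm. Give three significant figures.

3.48 μm

(h = 6.62607015 × 10^-34 J·s, c = 2.99792458 × 10^8 m/s, 1 eV = 1.602176634 × 10^-19 J.)
In SI units: E = 356 meV = 5.7037 × 10^-20 J.
Apply λ = hc/E: λ = 3.483 × 10^-6 m.
Converting to μm: λ = 3.483 μm ≈ 3.48 μm.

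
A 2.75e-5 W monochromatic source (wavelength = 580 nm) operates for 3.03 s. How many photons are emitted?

Total energy: E_total = P·t = 2.75e-5 × 3.03 = 8.332e-5 J.
Per-photon energy: E = 3.425e-19 J.
N = E_total / E_photon = 2.43e14.

2.43e14 photons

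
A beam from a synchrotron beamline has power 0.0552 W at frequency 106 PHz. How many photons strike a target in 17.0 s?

1.34 × 10^16 photons

Total energy: E_total = P·t = 0.0552 × 17.0 = 0.9384 J.
Per-photon energy: E = 7.024 × 10^-17 J.
N = E_total / E_photon = 1.34 × 10^16.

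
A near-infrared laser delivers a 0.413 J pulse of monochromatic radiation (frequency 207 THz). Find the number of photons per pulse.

3.01 × 10^18 photons

Per-photon energy: E = 1.372 × 10^-19 J (from frequency = 207 THz).
N = E_total / E_photon = 0.413 J / 1.372 × 10^-19 J = 3.01 × 10^18.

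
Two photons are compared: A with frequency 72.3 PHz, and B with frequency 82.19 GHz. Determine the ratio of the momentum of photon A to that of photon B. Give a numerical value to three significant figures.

8.80e5

p_A = 1.598e-25 kg·m/s (from frequency = 72.3 PHz, via p = hf/c).
p_B = 1.817e-31 kg·m/s (from frequency = 82.19 GHz, via p = hf/c).
Ratio = 1.598e-25 / 1.817e-31 = 8.80e5.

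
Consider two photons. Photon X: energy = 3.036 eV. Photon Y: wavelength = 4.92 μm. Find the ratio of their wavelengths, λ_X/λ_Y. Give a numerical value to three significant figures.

λ_X = 4.084e-7 m (from energy = 3.036 eV, via λ = hc/E).
λ_Y = 4.920e-6 m (from wavelength = 4.92 μm, via λ given directly).
Ratio = 4.084e-7 / 4.920e-6 = 0.0830.

0.0830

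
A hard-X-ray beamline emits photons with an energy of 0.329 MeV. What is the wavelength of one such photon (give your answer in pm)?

3.77 pm

Convert to SI: E = 0.329 MeV = 5.2712e-14 J.
For a photon λ = hc/E, so λ = 3.769e-12 m.
Converting to pm: λ = 3.769 pm ≈ 3.77 pm.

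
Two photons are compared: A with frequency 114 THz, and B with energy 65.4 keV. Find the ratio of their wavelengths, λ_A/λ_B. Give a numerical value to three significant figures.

λ_A = 2.630e-6 m (from frequency = 114 THz, via λ = c/f).
λ_B = 1.896e-11 m (from energy = 65.4 keV, via λ = hc/E).
Ratio = 2.630e-6 / 1.896e-11 = 1.39e5.

1.39e5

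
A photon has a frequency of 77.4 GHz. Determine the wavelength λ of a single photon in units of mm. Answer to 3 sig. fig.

3.87 mm

(c = 2.99792458·10^8 m/s.)
First convert: f = 77.4 GHz = 7.74·10^10 Hz.
Since λ = c/f for a photon, λ = 0.003873 m.
Converting to mm: λ = 3.873 mm ≈ 3.87 mm.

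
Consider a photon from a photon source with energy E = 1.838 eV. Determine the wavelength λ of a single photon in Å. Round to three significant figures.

Take h = 6.62607015e-34 J·s, c = 2.99792458e8 m/s, 1 eV = 1.602176634e-19 J.
In SI units: E = 1.838 eV = 2.9448e-19 J.
The photon relation is λ = hc/E, giving λ = 6.746e-7 m.
Converting to Å: λ = 6746 Å ≈ 6750 Å.

6750 Å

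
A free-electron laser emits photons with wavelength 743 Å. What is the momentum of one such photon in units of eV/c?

Convert to SI: λ = 743 Å = 7.43e-8 m.
For a photon p = h/λ, so p = 8.918e-27 kg·m/s.
Converting to eV/c: p = 16.69 eV/c ≈ 16.7 eV/c.

16.7 eV/c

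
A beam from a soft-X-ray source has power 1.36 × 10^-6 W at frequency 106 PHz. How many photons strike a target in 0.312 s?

Total energy: E_total = P·t = 1.36 × 10^-6 × 0.312 = 4.243 × 10^-7 J.
Per-photon energy: E = 7.024 × 10^-17 J.
N = E_total / E_photon = 6.04 × 10^9.

6.04 × 10^9 photons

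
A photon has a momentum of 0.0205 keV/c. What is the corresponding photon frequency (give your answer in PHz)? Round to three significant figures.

(h = 6.62607015e-34 J·s, c = 2.99792458e8 m/s, 1 eV = 1.602176634e-19 J.)
Convert to SI: p = 0.0205 keV/c = 1.0956e-26 kg·m/s.
Since f = pc/h for a photon, f = 4.957e15 Hz.
Converting to PHz: f = 4.957 PHz ≈ 4.96 PHz.

4.96 PHz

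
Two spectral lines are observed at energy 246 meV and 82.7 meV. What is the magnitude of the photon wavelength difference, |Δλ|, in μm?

Using λ = hc/E: λ₁ = 5.040·10^-6 m, λ₂ = 1.499·10^-5 m.
|Δλ| = |5.040·10^-6 − 1.499·10^-5| = 9.95·10^-6 m = 9.95 μm.

9.95 μm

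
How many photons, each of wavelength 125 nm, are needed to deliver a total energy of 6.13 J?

3.86e18 photons

Per-photon energy: E = 1.589e-18 J (from wavelength = 125 nm).
N = E_total / E_photon = 6.13 J / 1.589e-18 J = 3.86e18.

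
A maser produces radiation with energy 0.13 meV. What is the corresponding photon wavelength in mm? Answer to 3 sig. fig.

9.54 mm

Take h = 6.62607015 × 10^-34 J·s, c = 2.99792458 × 10^8 m/s, 1 eV = 1.602176634 × 10^-19 J.
In SI units: E = 0.13 meV = 2.0828 × 10^-23 J.
For a photon λ = hc/E, so λ = 0.009537 m.
Converting to mm: λ = 9.537 mm ≈ 9.54 mm.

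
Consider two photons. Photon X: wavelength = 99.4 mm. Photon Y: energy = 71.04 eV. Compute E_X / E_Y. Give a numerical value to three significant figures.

E_X = 1.998·10^-24 J (from wavelength = 99.4 mm, via E = hc/λ).
E_Y = 1.138·10^-17 J (from energy = 71.04 eV, via E given directly).
Ratio = 1.998·10^-24 / 1.138·10^-17 = 1.76·10^-7.

1.76·10^-7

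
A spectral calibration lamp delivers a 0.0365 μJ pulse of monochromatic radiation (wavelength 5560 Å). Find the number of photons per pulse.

Per-photon energy: E = 3.573·10^-19 J (from wavelength = 5560 Å).
N = E_total / E_photon = 3.65·10^-8 J / 3.573·10^-19 J = 1.02·10^11.

1.02·10^11 photons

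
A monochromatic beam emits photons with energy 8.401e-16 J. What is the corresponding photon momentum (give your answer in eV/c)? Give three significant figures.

The photon relation is p = E/c, giving p = 2.802e-24 kg·m/s.
Converting to eV/c: p = 5243 eV/c ≈ 5240 eV/c.

5240 eV/c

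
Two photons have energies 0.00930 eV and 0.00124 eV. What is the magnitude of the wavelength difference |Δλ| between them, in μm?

Using λ = hc/E: λ₁ = 1.333e-4 m, λ₂ = 9.999e-4 m.
|Δλ| = |1.333e-4 − 9.999e-4| = 8.67e-4 m = 867 μm.

867 μm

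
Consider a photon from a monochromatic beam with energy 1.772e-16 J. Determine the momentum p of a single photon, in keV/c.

Take c = 2.99792458e8 m/s, 1 eV = 1.602176634e-19 J.
The photon relation is p = E/c, giving p = 5.911e-25 kg·m/s.
Converting to keV/c: p = 1.106 keV/c ≈ 1.11 keV/c.

1.11 keV/c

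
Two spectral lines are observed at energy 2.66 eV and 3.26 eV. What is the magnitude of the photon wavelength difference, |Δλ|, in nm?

Using λ = hc/E: λ₁ = 4.661 × 10^-7 m, λ₂ = 3.803 × 10^-7 m.
|Δλ| = |4.661 × 10^-7 − 3.803 × 10^-7| = 8.58 × 10^-8 m = 85.8 nm.

85.8 nm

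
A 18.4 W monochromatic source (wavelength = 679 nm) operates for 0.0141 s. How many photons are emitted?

8.87 × 10^17 photons

Total energy: E_total = P·t = 18.4 × 0.0141 = 0.2594 J.
Per-photon energy: E = 2.926 × 10^-19 J.
N = E_total / E_photon = 8.87 × 10^17.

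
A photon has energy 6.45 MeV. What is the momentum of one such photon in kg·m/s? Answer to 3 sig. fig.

3.45·10^-21 kg·m/s

Convert to SI: E = 6.45 MeV = 1.0334·10^-12 J.
Apply p = E/c: p = 3.447·10^-21 kg·m/s.
So p ≈ 3.45·10^-21 kg·m/s.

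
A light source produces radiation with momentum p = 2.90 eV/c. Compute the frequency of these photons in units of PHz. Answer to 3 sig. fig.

0.701 PHz

(h = 6.62607015 × 10^-34 J·s, c = 2.99792458 × 10^8 m/s, 1 eV = 1.602176634 × 10^-19 J.)
Convert to SI: p = 2.90 eV/c = 1.5498 × 10^-27 kg·m/s.
Apply f = pc/h: f = 7.012 × 10^14 Hz.
Converting to PHz: f = 0.7012 PHz ≈ 0.701 PHz.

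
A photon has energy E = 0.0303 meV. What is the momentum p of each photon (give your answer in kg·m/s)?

Convert to SI: E = 0.0303 meV = 4.8546·10^-24 J.
Since p = E/c for a photon, p = 1.619·10^-32 kg·m/s.
So p ≈ 1.62·10^-32 kg·m/s.

1.62·10^-32 kg·m/s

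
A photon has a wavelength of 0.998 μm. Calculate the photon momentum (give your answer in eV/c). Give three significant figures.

1.24 eV/c

Take h = 6.62607015 × 10^-34 J·s, c = 2.99792458 × 10^8 m/s, 1 eV = 1.602176634 × 10^-19 J.
In SI units: λ = 0.998 μm = 9.98 × 10^-7 m.
The photon relation is p = h/λ, giving p = 6.639 × 10^-28 kg·m/s.
Converting to eV/c: p = 1.242 eV/c ≈ 1.24 eV/c.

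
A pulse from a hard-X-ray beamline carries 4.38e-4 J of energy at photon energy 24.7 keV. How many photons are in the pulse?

1.11e11 photons

Per-photon energy: E = 3.957e-15 J (from energy = 24.7 keV).
N = E_total / E_photon = 4.38e-4 J / 3.957e-15 J = 1.11e11.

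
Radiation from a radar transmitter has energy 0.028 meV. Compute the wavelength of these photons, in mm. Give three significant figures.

Use h = 6.62607015 × 10^-34 J·s, c = 2.99792458 × 10^8 m/s, 1 eV = 1.602176634 × 10^-19 J.
Convert to SI: E = 0.028 meV = 4.4861 × 10^-24 J.
Apply λ = hc/E: λ = 0.04428 m.
Converting to mm: λ = 44.28 mm ≈ 44.3 mm.

44.3 mm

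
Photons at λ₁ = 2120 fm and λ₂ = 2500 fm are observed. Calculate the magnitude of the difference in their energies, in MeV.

0.0889 MeV

Using E = hc/λ: E₁ = 9.370e-14 J, E₂ = 7.946e-14 J.
|ΔE| = |9.370e-14 − 7.946e-14| = 1.42e-14 J = 0.0889 MeV.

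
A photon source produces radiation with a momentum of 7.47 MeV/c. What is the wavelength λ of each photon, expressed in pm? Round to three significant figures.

0.166 pm

In SI units: p = 7.47 MeV/c = 3.9922 × 10^-21 kg·m/s.
The photon relation is λ = h/p, giving λ = 1.660 × 10^-13 m.
Converting to pm: λ = 0.1660 pm ≈ 0.166 pm.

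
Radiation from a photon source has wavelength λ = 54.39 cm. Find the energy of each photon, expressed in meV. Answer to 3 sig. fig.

In SI units: λ = 54.39 cm = 0.5439 m.
Since E = hc/λ for a photon, E = 3.652 × 10^-25 J.
Converting to meV: E = 0.002280 meV ≈ 2.28 × 10^-3 meV.

2.28 × 10^-3 meV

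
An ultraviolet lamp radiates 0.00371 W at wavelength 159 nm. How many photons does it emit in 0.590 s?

Total energy: E_total = P·t = 0.00371 × 0.590 = 0.002189 J.
Per-photon energy: E = 1.249 × 10^-18 J.
N = E_total / E_photon = 1.75 × 10^15.

1.75 × 10^15 photons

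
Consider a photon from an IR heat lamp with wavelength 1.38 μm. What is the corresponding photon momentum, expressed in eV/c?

0.898 eV/c

Take h = 6.62607015 × 10^-34 J·s, c = 2.99792458 × 10^8 m/s, 1 eV = 1.602176634 × 10^-19 J.
Convert to SI: λ = 1.38 μm = 1.38 × 10^-6 m.
Since p = h/λ for a photon, p = 4.802 × 10^-28 kg·m/s.
Converting to eV/c: p = 0.8984 eV/c ≈ 0.898 eV/c.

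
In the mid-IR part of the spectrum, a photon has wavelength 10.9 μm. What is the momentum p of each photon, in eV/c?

First convert: λ = 10.9 μm = 1.09e-5 m.
The photon relation is p = h/λ, giving p = 6.079e-29 kg·m/s.
Converting to eV/c: p = 0.1137 eV/c ≈ 0.114 eV/c.

0.114 eV/c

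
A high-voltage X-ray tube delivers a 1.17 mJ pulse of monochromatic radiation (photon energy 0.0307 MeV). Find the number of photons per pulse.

Per-photon energy: E = 4.919 × 10^-15 J (from energy = 0.0307 MeV).
N = E_total / E_photon = 0.00117 J / 4.919 × 10^-15 J = 2.38 × 10^11.

2.38 × 10^11 photons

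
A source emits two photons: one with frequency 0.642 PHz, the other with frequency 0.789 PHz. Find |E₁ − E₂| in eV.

0.608 eV

Using E = hf: E₁ = 4.254·10^-19 J, E₂ = 5.228·10^-19 J.
|ΔE| = |4.254·10^-19 − 5.228·10^-19| = 9.74·10^-20 J = 0.608 eV.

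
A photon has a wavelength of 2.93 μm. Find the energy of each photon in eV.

0.423 eV

Take h = 6.62607015 × 10^-34 J·s, c = 2.99792458 × 10^8 m/s, 1 eV = 1.602176634 × 10^-19 J.
First convert: λ = 2.93 μm = 2.93 × 10^-6 m.
The photon relation is E = hc/λ, giving E = 6.780 × 10^-20 J.
Converting to eV: E = 0.4232 eV ≈ 0.423 eV.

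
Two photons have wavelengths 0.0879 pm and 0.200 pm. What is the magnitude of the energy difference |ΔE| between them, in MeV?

7.91 MeV

Using E = hc/λ: E₁ = 2.260e-12 J, E₂ = 9.932e-13 J.
|ΔE| = |2.260e-12 − 9.932e-13| = 1.27e-12 J = 7.91 MeV.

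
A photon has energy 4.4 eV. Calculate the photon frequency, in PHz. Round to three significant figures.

1.06 PHz

Use h = 6.62607015·10^-34 J·s, 1 eV = 1.602176634·10^-19 J.
In SI units: E = 4.4 eV = 7.0496·10^-19 J.
Apply f = E/h: f = 1.064·10^15 Hz.
Converting to PHz: f = 1.064 PHz ≈ 1.06 PHz.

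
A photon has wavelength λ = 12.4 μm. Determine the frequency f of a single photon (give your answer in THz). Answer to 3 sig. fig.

First convert: λ = 12.4 μm = 1.24 × 10^-5 m.
Apply f = c/λ: f = 2.418 × 10^13 Hz.
Converting to THz: f = 24.18 THz ≈ 24.2 THz.

24.2 THz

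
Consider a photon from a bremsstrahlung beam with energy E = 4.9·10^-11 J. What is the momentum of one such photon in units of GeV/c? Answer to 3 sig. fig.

(c = 2.99792458·10^8 m/s, 1 eV = 1.602176634·10^-19 J.)
For a photon p = E/c, so p = 1.634·10^-19 kg·m/s.
Converting to GeV/c: p = 0.3058 GeV/c ≈ 0.306 GeV/c.

0.306 GeV/c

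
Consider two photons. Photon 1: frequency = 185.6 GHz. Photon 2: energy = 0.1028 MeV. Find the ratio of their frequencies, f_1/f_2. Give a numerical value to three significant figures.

7.47·10^-9

f_1 = 1.856·10^11 Hz (from frequency = 185.6 GHz, via f given directly).
f_2 = 2.486·10^19 Hz (from energy = 0.1028 MeV, via f = E/h).
Ratio = 1.856·10^11 / 2.486·10^19 = 7.47·10^-9.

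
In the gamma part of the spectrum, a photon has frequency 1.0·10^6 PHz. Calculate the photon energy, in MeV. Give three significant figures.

4.14 MeV

Convert to SI: f = 1.0·10^6 PHz = 1.0·10^21 Hz.
The photon relation is E = hf, giving E = 6.626·10^-13 J.
Converting to MeV: E = 4.136 MeV ≈ 4.14 MeV.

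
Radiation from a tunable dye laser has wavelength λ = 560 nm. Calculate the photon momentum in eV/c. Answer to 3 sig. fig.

(h = 6.62607015e-34 J·s, c = 2.99792458e8 m/s, 1 eV = 1.602176634e-19 J.)
In SI units: λ = 560 nm = 5.6e-7 m.
The photon relation is p = h/λ, giving p = 1.183e-27 kg·m/s.
Converting to eV/c: p = 2.214 eV/c ≈ 2.21 eV/c.

2.21 eV/c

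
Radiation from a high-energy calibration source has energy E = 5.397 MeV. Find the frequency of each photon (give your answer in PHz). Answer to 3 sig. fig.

1.30 × 10^6 PHz

(h = 6.62607015 × 10^-34 J·s, 1 eV = 1.602176634 × 10^-19 J.)
First convert: E = 5.397 MeV = 8.6469 × 10^-13 J.
Apply f = E/h: f = 1.305 × 10^21 Hz.
Converting to PHz: f = 1.305 × 10^6 PHz ≈ 1.30 × 10^6 PHz.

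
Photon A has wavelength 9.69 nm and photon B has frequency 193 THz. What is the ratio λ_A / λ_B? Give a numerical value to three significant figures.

6.24e-3

λ_A = 9.690e-9 m (from wavelength = 9.69 nm, via λ given directly).
λ_B = 1.553e-6 m (from frequency = 193 THz, via λ = c/f).
Ratio = 9.690e-9 / 1.553e-6 = 6.24e-3.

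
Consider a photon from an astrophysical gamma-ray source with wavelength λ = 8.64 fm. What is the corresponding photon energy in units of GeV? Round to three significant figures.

(h = 6.62607015·10^-34 J·s, c = 2.99792458·10^8 m/s, 1 eV = 1.602176634·10^-19 J.)
Convert to SI: λ = 8.64 fm = 8.64·10^-15 m.
Apply E = hc/λ: E = 2.299·10^-11 J.
Converting to GeV: E = 0.1435 GeV ≈ 0.144 GeV.

0.144 GeV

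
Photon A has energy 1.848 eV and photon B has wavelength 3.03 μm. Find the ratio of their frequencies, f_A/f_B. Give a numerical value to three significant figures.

4.52

f_A = 4.468 × 10^14 Hz (from energy = 1.848 eV, via f = E/h).
f_B = 9.894 × 10^13 Hz (from wavelength = 3.03 μm, via f = c/λ).
Ratio = 4.468 × 10^14 / 9.894 × 10^13 = 4.52.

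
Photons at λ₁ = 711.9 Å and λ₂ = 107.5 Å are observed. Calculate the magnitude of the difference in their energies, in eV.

97.9 eV

Using E = hc/λ: E₁ = 2.7903·10^-18 J, E₂ = 1.8479·10^-17 J.
|ΔE| = |2.7903·10^-18 − 1.8479·10^-17| = 1.57·10^-17 J = 97.9 eV.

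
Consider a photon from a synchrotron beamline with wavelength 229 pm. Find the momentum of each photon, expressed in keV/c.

(h = 6.62607015e-34 J·s, c = 2.99792458e8 m/s, 1 eV = 1.602176634e-19 J.)
In SI units: λ = 229 pm = 2.29e-10 m.
Apply p = h/λ: p = 2.893e-24 kg·m/s.
Converting to keV/c: p = 5.414 keV/c ≈ 5.41 keV/c.

5.41 keV/c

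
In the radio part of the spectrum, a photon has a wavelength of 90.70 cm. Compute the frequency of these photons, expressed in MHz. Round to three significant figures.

(c = 2.99792458e8 m/s.)
First convert: λ = 90.70 cm = 0.9070 m.
Apply f = c/λ: f = 3.305e8 Hz.
Converting to MHz: f = 330.5 MHz ≈ 331 MHz.

331 MHz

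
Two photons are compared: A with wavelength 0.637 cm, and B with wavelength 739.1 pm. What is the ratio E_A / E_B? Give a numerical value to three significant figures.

1.16e-7

E_A = 3.118e-23 J (from wavelength = 0.637 cm, via E = hc/λ).
E_B = 2.688e-16 J (from wavelength = 739.1 pm, via E = hc/λ).
Ratio = 3.118e-23 / 2.688e-16 = 1.16e-7.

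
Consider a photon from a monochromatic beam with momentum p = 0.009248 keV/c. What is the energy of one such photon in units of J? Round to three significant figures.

1.48e-18 J

(c = 2.99792458e8 m/s, 1 eV = 1.602176634e-19 J.)
In SI units: p = 0.009248 keV/c = 4.9424e-27 kg·m/s.
Apply E = pc: E = 1.482e-18 J.
So E ≈ 1.48e-18 J.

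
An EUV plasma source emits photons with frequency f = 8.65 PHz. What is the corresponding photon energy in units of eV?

First convert: f = 8.65 PHz = 8.65e15 Hz.
Apply E = hf: E = 5.732e-18 J.
Converting to eV: E = 35.77 eV ≈ 35.8 eV.

35.8 eV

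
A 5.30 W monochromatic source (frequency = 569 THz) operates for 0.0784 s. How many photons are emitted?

1.10e18 photons

Total energy: E_total = P·t = 5.30 × 0.0784 = 0.4155 J.
Per-photon energy: E = 3.770e-19 J.
N = E_total / E_photon = 1.10e18.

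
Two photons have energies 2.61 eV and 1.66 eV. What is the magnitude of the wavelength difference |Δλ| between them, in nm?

Using λ = hc/E: λ₁ = 4.750·10^-7 m, λ₂ = 7.469·10^-7 m.
|Δλ| = |4.750·10^-7 − 7.469·10^-7| = 2.72·10^-7 m = 272 nm.

272 nm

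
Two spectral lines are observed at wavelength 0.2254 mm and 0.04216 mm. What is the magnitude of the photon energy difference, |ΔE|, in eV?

0.0239 eV

Using E = hc/λ: E₁ = 8.8130·10^-22 J, E₂ = 4.7117·10^-21 J.
|ΔE| = |8.8130·10^-22 − 4.7117·10^-21| = 3.83·10^-21 J = 0.0239 eV.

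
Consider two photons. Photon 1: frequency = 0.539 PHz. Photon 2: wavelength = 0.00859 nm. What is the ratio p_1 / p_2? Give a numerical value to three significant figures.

p_1 = 1.191 × 10^-27 kg·m/s (from frequency = 0.539 PHz, via p = hf/c).
p_2 = 7.714 × 10^-23 kg·m/s (from wavelength = 0.00859 nm, via p = h/λ).
Ratio = 1.191 × 10^-27 / 7.714 × 10^-23 = 1.54 × 10^-5.

1.54 × 10^-5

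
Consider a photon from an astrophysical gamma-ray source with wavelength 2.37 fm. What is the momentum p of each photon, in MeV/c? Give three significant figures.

Take h = 6.62607015e-34 J·s, c = 2.99792458e8 m/s, 1 eV = 1.602176634e-19 J.
First convert: λ = 2.37 fm = 2.37e-15 m.
The photon relation is p = h/λ, giving p = 2.796e-19 kg·m/s.
Converting to MeV/c: p = 523.1 MeV/c ≈ 523 MeV/c.

523 MeV/c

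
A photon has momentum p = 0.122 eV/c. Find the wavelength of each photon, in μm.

10.2 μm

Convert to SI: p = 0.122 eV/c = 6.5200e-29 kg·m/s.
The photon relation is λ = h/p, giving λ = 1.016e-5 m.
Converting to μm: λ = 10.16 μm ≈ 10.2 μm.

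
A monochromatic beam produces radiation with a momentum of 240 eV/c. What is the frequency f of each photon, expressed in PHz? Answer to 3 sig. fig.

Take h = 6.62607015e-34 J·s, c = 2.99792458e8 m/s, 1 eV = 1.602176634e-19 J.
First convert: p = 240 eV/c = 1.2826e-25 kg·m/s.
Since f = pc/h for a photon, f = 5.803e16 Hz.
Converting to PHz: f = 58.03 PHz ≈ 58.0 PHz.

58.0 PHz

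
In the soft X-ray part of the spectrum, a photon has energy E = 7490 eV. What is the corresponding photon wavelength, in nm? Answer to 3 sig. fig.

0.166 nm

(h = 6.62607015e-34 J·s, c = 2.99792458e8 m/s, 1 eV = 1.602176634e-19 J.)
Convert to SI: E = 7490 eV = 1.2000e-15 J.
For a photon λ = hc/E, so λ = 1.655e-10 m.
Converting to nm: λ = 0.1655 nm ≈ 0.166 nm.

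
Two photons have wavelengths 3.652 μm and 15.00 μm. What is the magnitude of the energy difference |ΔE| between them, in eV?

0.257 eV

Using E = hc/λ: E₁ = 5.4393e-20 J, E₂ = 1.3243e-20 J.
|ΔE| = |5.4393e-20 − 1.3243e-20| = 4.12e-20 J = 0.257 eV.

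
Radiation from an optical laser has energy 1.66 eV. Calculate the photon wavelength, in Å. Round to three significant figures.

Use h = 6.62607015 × 10^-34 J·s, c = 2.99792458 × 10^8 m/s, 1 eV = 1.602176634 × 10^-19 J.
In SI units: E = 1.66 eV = 2.6596 × 10^-19 J.
The photon relation is λ = hc/E, giving λ = 7.469 × 10^-7 m.
Converting to Å: λ = 7469 Å ≈ 7470 Å.

7470 Å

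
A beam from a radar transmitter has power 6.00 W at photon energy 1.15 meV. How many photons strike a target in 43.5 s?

1.42e24 photons

Total energy: E_total = P·t = 6.00 × 43.5 = 261.0 J.
Per-photon energy: E = 1.843e-22 J.
N = E_total / E_photon = 1.42e24.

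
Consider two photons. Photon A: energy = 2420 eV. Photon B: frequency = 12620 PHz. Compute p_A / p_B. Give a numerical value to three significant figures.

p_A = 1.293 × 10^-24 kg·m/s (from energy = 2420 eV, via p = E/c).
p_B = 2.789 × 10^-23 kg·m/s (from frequency = 12620 PHz, via p = hf/c).
Ratio = 1.293 × 10^-24 / 2.789 × 10^-23 = 0.0464.

0.0464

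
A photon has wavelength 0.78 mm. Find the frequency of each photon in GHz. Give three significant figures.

384 GHz

(c = 2.99792458 × 10^8 m/s.)
First convert: λ = 0.78 mm = 7.8 × 10^-4 m.
Since f = c/λ for a photon, f = 3.843 × 10^11 Hz.
Converting to GHz: f = 384.3 GHz ≈ 384 GHz.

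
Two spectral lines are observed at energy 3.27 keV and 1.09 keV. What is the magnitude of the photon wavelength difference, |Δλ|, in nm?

0.758 nm

Using λ = hc/E: λ₁ = 3.792 × 10^-10 m, λ₂ = 1.137 × 10^-9 m.
|Δλ| = |3.792 × 10^-10 − 1.137 × 10^-9| = 7.58 × 10^-10 m = 0.758 nm.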